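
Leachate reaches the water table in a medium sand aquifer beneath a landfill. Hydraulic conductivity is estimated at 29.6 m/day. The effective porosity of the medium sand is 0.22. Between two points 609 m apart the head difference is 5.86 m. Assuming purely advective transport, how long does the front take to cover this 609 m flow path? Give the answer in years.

1.29

Hydraulic gradient i = Δh / L = 5.86 / 609 = 0.009622.
Darcy flux q = K · i = 29.60 × 0.009622 = 0.2848 m/day.
Seepage velocity v = q / n_e = 0.2848 / 0.22 = 1.295 m/day.
Travel time t = L / v = 609 / 1.295 = 470.4 days = 1.288 years.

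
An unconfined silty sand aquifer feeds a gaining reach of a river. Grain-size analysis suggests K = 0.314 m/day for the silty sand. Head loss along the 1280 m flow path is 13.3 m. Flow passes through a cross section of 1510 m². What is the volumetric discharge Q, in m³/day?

4.93

Hydraulic gradient i = Δh / L = 13.3 / 1280 = 0.01039.
Darcy's law: Q = K · A · i = 0.3140 × 1510 × 0.01039 = 4.927 m³/day.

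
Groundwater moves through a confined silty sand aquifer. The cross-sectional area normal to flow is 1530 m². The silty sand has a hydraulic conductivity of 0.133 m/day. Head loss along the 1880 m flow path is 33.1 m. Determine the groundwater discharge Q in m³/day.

3.58

Hydraulic gradient i = Δh / L = 33.1 / 1880 = 0.01761.
Darcy's law: Q = K · A · i = 0.1330 × 1530 × 0.01761 = 3.583 m³/day.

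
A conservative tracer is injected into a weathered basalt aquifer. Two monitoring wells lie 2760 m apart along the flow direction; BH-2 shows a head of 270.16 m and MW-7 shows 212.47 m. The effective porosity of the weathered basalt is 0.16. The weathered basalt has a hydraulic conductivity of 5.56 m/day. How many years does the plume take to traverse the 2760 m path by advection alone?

Hydraulic gradient i = (270.16 − 212.47) / 2760 = 57.69 / 2760 = 0.02090.
Darcy flux q = K · i = 5.560 × 0.02090 = 0.1162 m/day.
Seepage velocity v = q / n_e = 0.1162 / 0.16 = 0.7264 m/day.
Travel time t = L / v = 2760 / 0.7264 = 3800 days = 10.40 years.

10.4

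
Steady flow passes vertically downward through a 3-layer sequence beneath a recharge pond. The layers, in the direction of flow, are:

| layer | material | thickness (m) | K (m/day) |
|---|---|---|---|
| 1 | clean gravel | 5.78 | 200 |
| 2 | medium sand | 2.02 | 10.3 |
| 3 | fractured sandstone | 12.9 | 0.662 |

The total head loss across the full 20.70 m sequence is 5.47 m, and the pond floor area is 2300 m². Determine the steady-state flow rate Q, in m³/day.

Flow is perpendicular to layering, so the layers act in series and the equivalent K is the thickness-weighted harmonic mean.
Total thickness L = 5.78 + 2.02 + 12.9 = 20.70 m.
Σ(b_i/K_i) = 5.78/200 + 2.02/10.3 + 12.9/0.662 = 19.71 d.
K_eq = L / Σ(b_i/K_i) = 20.70 / 19.71 = 1.050 m/day.
Q = K_eq · A · (Δh/L) = 1.050 × 2300 × (5.47/20.70) = 638.3 m³/day.

638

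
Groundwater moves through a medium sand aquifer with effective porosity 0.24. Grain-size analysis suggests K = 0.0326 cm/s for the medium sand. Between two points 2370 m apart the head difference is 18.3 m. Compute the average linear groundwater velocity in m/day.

Convert K: 0.0326 cm/s × 864 = 28.17 m/day.
Hydraulic gradient i = Δh / L = 18.3 / 2370 = 0.007722.
Darcy flux q = K · i = 28.17 × 0.007722 = 0.2175 m/day.
Seepage velocity v = q / n_e = 0.2175 / 0.24 = 0.9062 m/day.

0.906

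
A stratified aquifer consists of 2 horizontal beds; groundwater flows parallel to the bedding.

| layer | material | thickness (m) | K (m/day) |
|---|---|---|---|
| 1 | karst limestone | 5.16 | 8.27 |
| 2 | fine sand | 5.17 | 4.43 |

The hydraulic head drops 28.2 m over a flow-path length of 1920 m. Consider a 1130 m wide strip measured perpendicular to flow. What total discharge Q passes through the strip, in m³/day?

Flow is parallel to layering, so each bed carries its own Darcy discharge and the transmissivities add.
Σ(K_i·b_i) = 8.27×5.16 + 4.43×5.17 = 65.58 m²/day.
Hydraulic gradient i = Δh / L = 28.2 / 1920 = 0.01469.
Q = Σ(K_i·b_i) · W · i = 65.58 × 1130 × 0.01469 = 1088 m³/day.

1090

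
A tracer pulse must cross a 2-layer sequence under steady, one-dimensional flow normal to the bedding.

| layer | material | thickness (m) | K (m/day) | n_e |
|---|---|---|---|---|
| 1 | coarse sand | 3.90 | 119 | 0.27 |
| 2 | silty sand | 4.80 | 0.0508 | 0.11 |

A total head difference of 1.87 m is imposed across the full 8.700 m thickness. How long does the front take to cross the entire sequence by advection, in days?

With flow normal to the layers, continuity requires the same specific discharge q through every layer.
Σ(b_i/K_i) = 3.90/119 + 4.80/0.0508 = 94.52 d.
q = Δh / Σ(b_i/K_i) = 1.87 / 94.52 = 0.01978 m/day.
In each layer the seepage velocity is v_i = q/n_i, so the layer transit time is t_i = b_i·n_i / q:
  layer 1 (coarse sand): t_1 = 3.90 × 0.27 / 0.01978 = 53.22 d
  layer 2 (silty sand): t_2 = 4.80 × 0.11 / 0.01978 = 26.69 d
Total t = Σ t_i = 79.91 days.

79.9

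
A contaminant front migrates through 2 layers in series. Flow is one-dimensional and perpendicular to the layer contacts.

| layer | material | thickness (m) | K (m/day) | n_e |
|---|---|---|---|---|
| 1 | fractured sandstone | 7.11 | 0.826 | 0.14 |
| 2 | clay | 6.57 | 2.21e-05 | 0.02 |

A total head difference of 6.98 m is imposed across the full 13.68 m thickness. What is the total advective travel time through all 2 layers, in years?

131

With flow normal to the layers, continuity requires the same specific discharge q through every layer.
Σ(b_i/K_i) = 7.11/0.826 + 6.57/2.21e-05 = 2.973e+05 d.
q = Δh / Σ(b_i/K_i) = 6.98 / 2.973e+05 = 2.348e-05 m/day.
In each layer the seepage velocity is v_i = q/n_i, so the layer transit time is t_i = b_i·n_i / q:
  layer 1 (fractured sandstone): t_1 = 7.11 × 0.14 / 2.348e-05 = 42396 d
  layer 2 (clay): t_2 = 6.57 × 0.02 / 2.348e-05 = 5597 d
Total t = Σ t_i = 47993 days = 131.4 years.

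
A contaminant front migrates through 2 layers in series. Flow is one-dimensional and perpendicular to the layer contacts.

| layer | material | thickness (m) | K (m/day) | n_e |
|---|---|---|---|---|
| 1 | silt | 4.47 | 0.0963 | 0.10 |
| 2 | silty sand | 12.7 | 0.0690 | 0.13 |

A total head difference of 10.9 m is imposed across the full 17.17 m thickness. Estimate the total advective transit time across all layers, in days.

With flow normal to the layers, continuity requires the same specific discharge q through every layer.
Σ(b_i/K_i) = 4.47/0.0963 + 12.7/0.0690 = 230.5 d.
q = Δh / Σ(b_i/K_i) = 10.9 / 230.5 = 0.04729 m/day.
In each layer the seepage velocity is v_i = q/n_i, so the layer transit time is t_i = b_i·n_i / q:
  layer 1 (silt): t_1 = 4.47 × 0.10 / 0.04729 = 9.452 d
  layer 2 (silty sand): t_2 = 12.7 × 0.13 / 0.04729 = 34.91 d
Total t = Σ t_i = 44.36 days.

44.4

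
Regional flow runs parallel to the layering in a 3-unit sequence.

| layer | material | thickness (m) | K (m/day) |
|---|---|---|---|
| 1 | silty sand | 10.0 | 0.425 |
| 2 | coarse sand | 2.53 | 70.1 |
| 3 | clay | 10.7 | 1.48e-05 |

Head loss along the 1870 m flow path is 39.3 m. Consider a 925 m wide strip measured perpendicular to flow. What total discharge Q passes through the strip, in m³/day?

Flow is parallel to layering, so each bed carries its own Darcy discharge and the transmissivities add.
Σ(K_i·b_i) = 0.425×10.0 + 70.1×2.53 + 1.48e-05×10.7 = 181.6 m²/day.
Hydraulic gradient i = Δh / L = 39.3 / 1870 = 0.02102.
Q = Σ(K_i·b_i) · W · i = 181.6 × 925 × 0.02102 = 3530 m³/day.

3530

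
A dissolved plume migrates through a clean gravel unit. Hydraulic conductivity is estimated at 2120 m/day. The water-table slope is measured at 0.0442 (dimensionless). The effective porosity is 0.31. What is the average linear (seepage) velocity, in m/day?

302

Hydraulic gradient i = 0.0442.
Darcy flux q = K · i = 2120 × 0.04420 = 93.70 m/day.
Seepage velocity v = q / n_e = 93.70 / 0.31 = 302.3 m/day.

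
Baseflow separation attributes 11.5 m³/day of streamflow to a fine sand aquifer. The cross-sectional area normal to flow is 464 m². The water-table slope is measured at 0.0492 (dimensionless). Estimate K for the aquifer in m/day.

Hydraulic gradient i = 0.0492.
From Q = K·A·i, K = Q / (A·i) = 11.5 / (464.0 × 0.04920) = 0.5037 m/day.

0.504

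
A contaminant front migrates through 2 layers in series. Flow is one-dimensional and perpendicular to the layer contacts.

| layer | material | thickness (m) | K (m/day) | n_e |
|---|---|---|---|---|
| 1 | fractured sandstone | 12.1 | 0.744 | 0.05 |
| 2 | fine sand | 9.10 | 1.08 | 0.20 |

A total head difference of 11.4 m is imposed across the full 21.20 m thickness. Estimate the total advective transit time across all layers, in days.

With flow normal to the layers, continuity requires the same specific discharge q through every layer.
Σ(b_i/K_i) = 12.1/0.744 + 9.10/1.08 = 24.69 d.
q = Δh / Σ(b_i/K_i) = 11.4 / 24.69 = 0.4617 m/day.
In each layer the seepage velocity is v_i = q/n_i, so the layer transit time is t_i = b_i·n_i / q:
  layer 1 (fractured sandstone): t_1 = 12.1 × 0.05 / 0.4617 = 1.310 d
  layer 2 (fine sand): t_2 = 9.10 × 0.20 / 0.4617 = 3.942 d
Total t = Σ t_i = 5.252 days.

5.25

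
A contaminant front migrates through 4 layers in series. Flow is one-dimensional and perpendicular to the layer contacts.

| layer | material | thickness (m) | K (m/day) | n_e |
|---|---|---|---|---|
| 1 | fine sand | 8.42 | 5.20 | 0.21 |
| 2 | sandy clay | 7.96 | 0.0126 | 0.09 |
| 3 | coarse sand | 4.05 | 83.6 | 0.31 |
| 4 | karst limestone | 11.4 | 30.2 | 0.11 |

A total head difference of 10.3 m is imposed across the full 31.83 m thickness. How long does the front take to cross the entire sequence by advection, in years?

0.841

With flow normal to the layers, continuity requires the same specific discharge q through every layer.
Σ(b_i/K_i) = 8.42/5.20 + 7.96/0.0126 + 4.05/83.6 + 11.4/30.2 = 633.8 d.
q = Δh / Σ(b_i/K_i) = 10.3 / 633.8 = 0.01625 m/day.
In each layer the seepage velocity is v_i = q/n_i, so the layer transit time is t_i = b_i·n_i / q:
  layer 1 (fine sand): t_1 = 8.42 × 0.21 / 0.01625 = 108.8 d
  layer 2 (sandy clay): t_2 = 7.96 × 0.09 / 0.01625 = 44.08 d
  layer 3 (coarse sand): t_3 = 4.05 × 0.31 / 0.01625 = 77.25 d
  layer 4 (karst limestone): t_4 = 11.4 × 0.11 / 0.01625 = 77.16 d
Total t = Σ t_i = 307.3 days = 0.8413 years.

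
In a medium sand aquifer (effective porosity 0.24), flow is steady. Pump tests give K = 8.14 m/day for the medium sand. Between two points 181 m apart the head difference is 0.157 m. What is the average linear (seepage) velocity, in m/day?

Hydraulic gradient i = Δh / L = 0.157 / 181 = 0.0008674.
Darcy flux q = K · i = 8.140 × 0.0008674 = 0.007061 m/day.
Seepage velocity v = q / n_e = 0.007061 / 0.24 = 0.02942 m/day.

0.0294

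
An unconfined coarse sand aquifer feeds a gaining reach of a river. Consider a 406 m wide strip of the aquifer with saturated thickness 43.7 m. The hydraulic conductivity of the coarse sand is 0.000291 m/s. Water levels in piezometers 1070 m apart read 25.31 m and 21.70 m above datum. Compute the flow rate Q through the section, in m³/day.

1510

Convert K: 0.000291 m/s × 86400 = 25.14 m/day.
Cross-sectional area A = 406 × 43.7 = 17742 m².
Hydraulic gradient i = (25.31 − 21.70) / 1070 = 3.61 / 1070 = 0.003374.
Darcy's law: Q = K · A · i = 25.14 × 17742 × 0.003374 = 1505 m³/day.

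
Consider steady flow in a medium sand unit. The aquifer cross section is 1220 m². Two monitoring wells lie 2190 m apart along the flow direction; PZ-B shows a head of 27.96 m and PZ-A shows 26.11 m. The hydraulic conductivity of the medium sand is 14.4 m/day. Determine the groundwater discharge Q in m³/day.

Hydraulic gradient i = (27.96 − 26.11) / 2190 = 1.85 / 2190 = 0.0008447.
Darcy's law: Q = K · A · i = 14.40 × 1220 × 0.0008447 = 14.84 m³/day.

14.8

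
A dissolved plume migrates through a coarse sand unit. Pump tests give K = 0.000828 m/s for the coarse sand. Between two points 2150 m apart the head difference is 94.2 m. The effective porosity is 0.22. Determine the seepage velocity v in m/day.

14.2

Convert K: 0.000828 m/s × 86400 = 71.54 m/day.
Hydraulic gradient i = Δh / L = 94.2 / 2150 = 0.04381.
Darcy flux q = K · i = 71.54 × 0.04381 = 3.134 m/day.
Seepage velocity v = q / n_e = 3.134 / 0.22 = 14.25 m/day.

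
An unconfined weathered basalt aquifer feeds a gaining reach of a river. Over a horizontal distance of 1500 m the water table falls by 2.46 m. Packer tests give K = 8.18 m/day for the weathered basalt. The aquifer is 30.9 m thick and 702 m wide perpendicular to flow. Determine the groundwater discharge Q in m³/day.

Cross-sectional area A = 702 × 30.9 = 21692 m².
Hydraulic gradient i = Δh / L = 2.46 / 1500 = 0.001640.
Darcy's law: Q = K · A · i = 8.180 × 21692 × 0.001640 = 291.0 m³/day.

291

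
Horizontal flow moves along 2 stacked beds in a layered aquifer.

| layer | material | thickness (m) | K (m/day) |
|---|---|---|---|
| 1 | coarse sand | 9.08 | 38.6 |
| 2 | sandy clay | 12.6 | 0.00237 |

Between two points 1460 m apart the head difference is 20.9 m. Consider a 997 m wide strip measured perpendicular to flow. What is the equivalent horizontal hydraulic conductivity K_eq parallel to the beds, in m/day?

16.2

Flow is parallel to layering, so each bed carries its own Darcy discharge and the transmissivities add.
Σ(K_i·b_i) = 38.6×9.08 + 0.00237×12.6 = 350.5 m²/day.
Total thickness b = 21.68 m, so K_eq = Σ(K_i·b_i)/b = 16.17 m/day.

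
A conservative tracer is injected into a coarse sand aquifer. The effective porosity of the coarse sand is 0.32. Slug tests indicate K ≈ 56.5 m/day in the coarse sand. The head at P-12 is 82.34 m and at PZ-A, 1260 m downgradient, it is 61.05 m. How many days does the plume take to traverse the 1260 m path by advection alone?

Hydraulic gradient i = (82.34 − 61.05) / 1260 = 21.29 / 1260 = 0.01690.
Darcy flux q = K · i = 56.50 × 0.01690 = 0.9547 m/day.
Seepage velocity v = q / n_e = 0.9547 / 0.32 = 2.983 m/day.
Travel time t = L / v = 1260 / 2.983 = 422.3 days.

422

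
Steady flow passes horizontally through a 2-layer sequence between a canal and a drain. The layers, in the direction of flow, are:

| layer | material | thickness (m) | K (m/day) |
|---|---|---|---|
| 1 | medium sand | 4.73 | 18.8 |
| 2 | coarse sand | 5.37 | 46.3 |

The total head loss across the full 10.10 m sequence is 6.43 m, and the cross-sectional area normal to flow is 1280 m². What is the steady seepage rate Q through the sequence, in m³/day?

Flow is perpendicular to layering, so the layers act in series and the equivalent K is the thickness-weighted harmonic mean.
Total thickness L = 4.73 + 5.37 = 10.10 m.
Σ(b_i/K_i) = 4.73/18.8 + 5.37/46.3 = 0.3676 d.
K_eq = L / Σ(b_i/K_i) = 10.10 / 0.3676 = 27.48 m/day.
Q = K_eq · A · (Δh/L) = 27.48 × 1280 × (6.43/10.10) = 22391 m³/day.

22400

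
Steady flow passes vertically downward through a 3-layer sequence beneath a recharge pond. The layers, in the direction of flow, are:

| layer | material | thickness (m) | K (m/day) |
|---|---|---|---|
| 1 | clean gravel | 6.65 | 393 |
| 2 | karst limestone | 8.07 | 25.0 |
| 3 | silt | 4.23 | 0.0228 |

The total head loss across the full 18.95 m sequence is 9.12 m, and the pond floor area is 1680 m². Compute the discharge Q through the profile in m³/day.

82.4

Flow is perpendicular to layering, so the layers act in series and the equivalent K is the thickness-weighted harmonic mean.
Total thickness L = 6.65 + 8.07 + 4.23 = 18.95 m.
Σ(b_i/K_i) = 6.65/393 + 8.07/25.0 + 4.23/0.0228 = 185.9 d.
K_eq = L / Σ(b_i/K_i) = 18.95 / 185.9 = 0.1020 m/day.
Q = K_eq · A · (Δh/L) = 0.1020 × 1680 × (9.12/18.95) = 82.43 m³/day.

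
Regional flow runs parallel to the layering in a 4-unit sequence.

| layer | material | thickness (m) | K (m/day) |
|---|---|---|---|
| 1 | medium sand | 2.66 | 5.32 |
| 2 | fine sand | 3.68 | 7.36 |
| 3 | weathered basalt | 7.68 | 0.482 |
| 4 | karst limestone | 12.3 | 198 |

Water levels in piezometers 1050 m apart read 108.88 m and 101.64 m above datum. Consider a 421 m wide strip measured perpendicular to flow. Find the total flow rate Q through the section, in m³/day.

Flow is parallel to layering, so each bed carries its own Darcy discharge and the transmissivities add.
Σ(K_i·b_i) = 5.32×2.66 + 7.36×3.68 + 0.482×7.68 + 198×12.3 = 2480 m²/day.
Hydraulic gradient i = (108.88 − 101.64) / 1050 = 7.24 / 1050 = 0.006895.
Q = Σ(K_i·b_i) · W · i = 2480 × 421 × 0.006895 = 7200 m³/day.

7200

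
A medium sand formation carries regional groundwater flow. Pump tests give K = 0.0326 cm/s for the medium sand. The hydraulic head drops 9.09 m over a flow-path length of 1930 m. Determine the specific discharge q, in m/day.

Convert K: 0.0326 cm/s × 864 = 28.17 m/day.
Hydraulic gradient i = Δh / L = 9.09 / 1930 = 0.004710.
Specific discharge q = K · i = 28.17 × 0.004710 = 0.1327 m/day.

0.133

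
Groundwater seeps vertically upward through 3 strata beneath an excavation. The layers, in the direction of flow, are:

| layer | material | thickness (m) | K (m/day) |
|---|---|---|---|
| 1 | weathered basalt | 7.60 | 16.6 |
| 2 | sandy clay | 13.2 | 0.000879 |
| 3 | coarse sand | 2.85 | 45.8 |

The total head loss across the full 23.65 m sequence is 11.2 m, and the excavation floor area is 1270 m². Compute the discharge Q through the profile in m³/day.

Flow is perpendicular to layering, so the layers act in series and the equivalent K is the thickness-weighted harmonic mean.
Total thickness L = 7.60 + 13.2 + 2.85 = 23.65 m.
Σ(b_i/K_i) = 7.60/16.6 + 13.2/0.000879 + 2.85/45.8 = 15018 d.
K_eq = L / Σ(b_i/K_i) = 23.65 / 15018 = 0.001575 m/day.
Q = K_eq · A · (Δh/L) = 0.001575 × 1270 × (11.2/23.65) = 0.9472 m³/day.

0.947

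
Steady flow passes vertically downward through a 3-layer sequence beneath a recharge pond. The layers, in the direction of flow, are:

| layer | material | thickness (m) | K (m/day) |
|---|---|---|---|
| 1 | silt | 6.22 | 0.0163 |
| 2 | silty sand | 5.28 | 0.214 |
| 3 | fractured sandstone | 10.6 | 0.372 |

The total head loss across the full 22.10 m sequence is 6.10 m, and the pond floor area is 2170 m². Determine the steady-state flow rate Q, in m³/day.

30.4

Flow is perpendicular to layering, so the layers act in series and the equivalent K is the thickness-weighted harmonic mean.
Total thickness L = 6.22 + 5.28 + 10.6 = 22.10 m.
Σ(b_i/K_i) = 6.22/0.0163 + 5.28/0.214 + 10.6/0.372 = 434.8 d.
K_eq = L / Σ(b_i/K_i) = 22.10 / 434.8 = 0.05083 m/day.
Q = K_eq · A · (Δh/L) = 0.05083 × 2170 × (6.10/22.10) = 30.45 m³/day.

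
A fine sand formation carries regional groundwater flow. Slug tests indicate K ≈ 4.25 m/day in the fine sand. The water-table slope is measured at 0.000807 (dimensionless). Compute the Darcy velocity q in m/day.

0.00343

Hydraulic gradient i = 0.000807.
Specific discharge q = K · i = 4.250 × 0.0008070 = 0.003430 m/day.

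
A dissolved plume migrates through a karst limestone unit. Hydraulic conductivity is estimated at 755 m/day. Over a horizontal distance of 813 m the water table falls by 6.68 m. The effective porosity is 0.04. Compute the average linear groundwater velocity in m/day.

Hydraulic gradient i = Δh / L = 6.68 / 813 = 0.008216.
Darcy flux q = K · i = 755.0 × 0.008216 = 6.203 m/day.
Seepage velocity v = q / n_e = 6.203 / 0.04 = 155.1 m/day.

155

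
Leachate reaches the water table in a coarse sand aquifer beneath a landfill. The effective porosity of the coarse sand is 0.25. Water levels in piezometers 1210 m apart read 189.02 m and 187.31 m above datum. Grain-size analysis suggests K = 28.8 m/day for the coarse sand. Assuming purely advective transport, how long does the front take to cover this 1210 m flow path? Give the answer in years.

20.3

Hydraulic gradient i = (189.02 − 187.31) / 1210 = 1.71 / 1210 = 0.001413.
Darcy flux q = K · i = 28.80 × 0.001413 = 0.04070 m/day.
Seepage velocity v = q / n_e = 0.04070 / 0.25 = 0.1628 m/day.
Travel time t = L / v = 1210 / 0.1628 = 7432 days = 20.35 years.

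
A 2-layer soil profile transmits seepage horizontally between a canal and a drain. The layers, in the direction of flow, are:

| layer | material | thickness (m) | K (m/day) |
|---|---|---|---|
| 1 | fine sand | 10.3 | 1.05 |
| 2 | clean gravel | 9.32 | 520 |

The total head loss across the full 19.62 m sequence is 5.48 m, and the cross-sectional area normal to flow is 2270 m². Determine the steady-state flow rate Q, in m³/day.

Flow is perpendicular to layering, so the layers act in series and the equivalent K is the thickness-weighted harmonic mean.
Total thickness L = 10.3 + 9.32 = 19.62 m.
Σ(b_i/K_i) = 10.3/1.05 + 9.32/520 = 9.827 d.
K_eq = L / Σ(b_i/K_i) = 19.62 / 9.827 = 1.996 m/day.
Q = K_eq · A · (Δh/L) = 1.996 × 2270 × (5.48/19.62) = 1266 m³/day.

1270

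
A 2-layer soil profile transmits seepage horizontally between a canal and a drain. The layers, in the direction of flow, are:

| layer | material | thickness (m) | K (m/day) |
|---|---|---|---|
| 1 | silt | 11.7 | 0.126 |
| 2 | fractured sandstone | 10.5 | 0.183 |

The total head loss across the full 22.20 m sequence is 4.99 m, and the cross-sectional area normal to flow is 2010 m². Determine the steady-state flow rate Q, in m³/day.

Flow is perpendicular to layering, so the layers act in series and the equivalent K is the thickness-weighted harmonic mean.
Total thickness L = 11.7 + 10.5 = 22.20 m.
Σ(b_i/K_i) = 11.7/0.126 + 10.5/0.183 = 150.2 d.
K_eq = L / Σ(b_i/K_i) = 22.20 / 150.2 = 0.1478 m/day.
Q = K_eq · A · (Δh/L) = 0.1478 × 2010 × (4.99/22.20) = 66.76 m³/day.

66.8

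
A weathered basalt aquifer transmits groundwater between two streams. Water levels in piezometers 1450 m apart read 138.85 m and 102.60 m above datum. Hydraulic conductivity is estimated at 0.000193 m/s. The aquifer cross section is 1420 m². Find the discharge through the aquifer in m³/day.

592

Convert K: 0.000193 m/s × 86400 = 16.68 m/day.
Hydraulic gradient i = (138.85 − 102.60) / 1450 = 36.25 / 1450 = 0.02500.
Darcy's law: Q = K · A · i = 16.68 × 1420 × 0.02500 = 592.0 m³/day.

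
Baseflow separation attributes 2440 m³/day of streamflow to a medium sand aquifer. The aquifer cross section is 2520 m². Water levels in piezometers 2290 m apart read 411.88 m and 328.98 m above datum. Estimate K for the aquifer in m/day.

26.7

Hydraulic gradient i = (411.88 − 328.98) / 2290 = 82.9 / 2290 = 0.03620.
From Q = K·A·i, K = Q / (A·i) = 2440 / (2520 × 0.03620) = 26.75 m/day.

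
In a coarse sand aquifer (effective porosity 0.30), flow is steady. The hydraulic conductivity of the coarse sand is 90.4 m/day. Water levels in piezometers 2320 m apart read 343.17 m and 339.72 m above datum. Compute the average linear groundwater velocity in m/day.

0.448

Hydraulic gradient i = (343.17 − 339.72) / 2320 = 3.45 / 2320 = 0.001487.
Darcy flux q = K · i = 90.40 × 0.001487 = 0.1344 m/day.
Seepage velocity v = q / n_e = 0.1344 / 0.30 = 0.4481 m/day.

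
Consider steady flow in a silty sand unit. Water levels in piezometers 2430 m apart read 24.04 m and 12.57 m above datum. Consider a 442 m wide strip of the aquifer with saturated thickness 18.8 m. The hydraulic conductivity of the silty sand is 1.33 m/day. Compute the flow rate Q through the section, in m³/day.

52.2

Cross-sectional area A = 442 × 18.8 = 8310 m².
Hydraulic gradient i = (24.04 − 12.57) / 2430 = 11.47 / 2430 = 0.004720.
Darcy's law: Q = K · A · i = 1.330 × 8310 × 0.004720 = 52.17 m³/day.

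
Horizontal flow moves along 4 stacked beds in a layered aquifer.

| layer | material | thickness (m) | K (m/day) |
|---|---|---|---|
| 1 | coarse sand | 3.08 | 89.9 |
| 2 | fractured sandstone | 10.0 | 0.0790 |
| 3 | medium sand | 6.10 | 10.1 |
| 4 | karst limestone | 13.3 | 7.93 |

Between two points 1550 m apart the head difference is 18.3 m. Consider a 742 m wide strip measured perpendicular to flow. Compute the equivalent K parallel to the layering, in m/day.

Flow is parallel to layering, so each bed carries its own Darcy discharge and the transmissivities add.
Σ(K_i·b_i) = 89.9×3.08 + 0.0790×10.0 + 10.1×6.10 + 7.93×13.3 = 444.8 m²/day.
Total thickness b = 32.48 m, so K_eq = Σ(K_i·b_i)/b = 13.69 m/day.

13.7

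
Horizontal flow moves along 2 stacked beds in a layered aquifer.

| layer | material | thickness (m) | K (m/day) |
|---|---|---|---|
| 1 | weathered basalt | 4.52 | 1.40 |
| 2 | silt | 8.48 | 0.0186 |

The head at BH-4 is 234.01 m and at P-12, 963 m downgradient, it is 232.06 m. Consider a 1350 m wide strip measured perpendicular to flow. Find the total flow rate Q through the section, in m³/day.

17.7

Flow is parallel to layering, so each bed carries its own Darcy discharge and the transmissivities add.
Σ(K_i·b_i) = 1.40×4.52 + 0.0186×8.48 = 6.486 m²/day.
Hydraulic gradient i = (234.01 − 232.06) / 963 = 1.95 / 963 = 0.002025.
Q = Σ(K_i·b_i) · W · i = 6.486 × 1350 × 0.002025 = 17.73 m³/day.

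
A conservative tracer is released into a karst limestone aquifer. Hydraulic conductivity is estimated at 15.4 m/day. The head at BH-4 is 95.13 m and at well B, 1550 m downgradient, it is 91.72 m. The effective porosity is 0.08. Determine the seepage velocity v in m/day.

Hydraulic gradient i = (95.13 − 91.72) / 1550 = 3.41 / 1550 = 0.002200.
Darcy flux q = K · i = 15.40 × 0.002200 = 0.03388 m/day.
Seepage velocity v = q / n_e = 0.03388 / 0.08 = 0.4235 m/day.

0.423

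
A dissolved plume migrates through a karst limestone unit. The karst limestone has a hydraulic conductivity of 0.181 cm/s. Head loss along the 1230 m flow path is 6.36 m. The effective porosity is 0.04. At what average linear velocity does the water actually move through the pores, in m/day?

Convert K: 0.181 cm/s × 864 = 156.4 m/day.
Hydraulic gradient i = Δh / L = 6.36 / 1230 = 0.005171.
Darcy flux q = K · i = 156.4 × 0.005171 = 0.8086 m/day.
Seepage velocity v = q / n_e = 0.8086 / 0.04 = 20.22 m/day.

20.2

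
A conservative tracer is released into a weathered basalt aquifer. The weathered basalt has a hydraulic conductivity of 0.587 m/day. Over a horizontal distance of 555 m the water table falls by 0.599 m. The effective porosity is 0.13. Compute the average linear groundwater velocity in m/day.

Hydraulic gradient i = Δh / L = 0.599 / 555 = 0.001079.
Darcy flux q = K · i = 0.5870 × 0.001079 = 0.0006335 m/day.
Seepage velocity v = q / n_e = 0.0006335 / 0.13 = 0.004873 m/day.

0.00487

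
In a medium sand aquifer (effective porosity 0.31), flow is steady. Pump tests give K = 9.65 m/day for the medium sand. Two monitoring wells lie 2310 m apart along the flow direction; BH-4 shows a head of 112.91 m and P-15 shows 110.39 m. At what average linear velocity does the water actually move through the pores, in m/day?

Hydraulic gradient i = (112.91 − 110.39) / 2310 = 2.52 / 2310 = 0.001091.
Darcy flux q = K · i = 9.650 × 0.001091 = 0.01053 m/day.
Seepage velocity v = q / n_e = 0.01053 / 0.31 = 0.03396 m/day.

0.0340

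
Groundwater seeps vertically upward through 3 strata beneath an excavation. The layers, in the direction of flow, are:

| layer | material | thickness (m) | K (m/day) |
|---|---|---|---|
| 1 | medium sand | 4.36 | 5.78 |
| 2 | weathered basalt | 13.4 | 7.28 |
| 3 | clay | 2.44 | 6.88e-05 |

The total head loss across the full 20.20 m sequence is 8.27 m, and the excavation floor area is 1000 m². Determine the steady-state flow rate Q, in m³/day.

0.233

Flow is perpendicular to layering, so the layers act in series and the equivalent K is the thickness-weighted harmonic mean.
Total thickness L = 4.36 + 13.4 + 2.44 = 20.20 m.
Σ(b_i/K_i) = 4.36/5.78 + 13.4/7.28 + 2.44/6.88e-05 = 35468 d.
K_eq = L / Σ(b_i/K_i) = 20.20 / 35468 = 0.0005695 m/day.
Q = K_eq · A · (Δh/L) = 0.0005695 × 1000 × (8.27/20.20) = 0.2332 m³/day.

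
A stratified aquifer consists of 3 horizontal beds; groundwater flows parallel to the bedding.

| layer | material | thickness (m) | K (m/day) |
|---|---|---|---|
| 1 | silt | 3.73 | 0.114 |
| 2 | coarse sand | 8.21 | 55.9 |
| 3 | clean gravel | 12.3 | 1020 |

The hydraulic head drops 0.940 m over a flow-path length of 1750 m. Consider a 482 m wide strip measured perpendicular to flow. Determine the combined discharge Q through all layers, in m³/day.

3370

Flow is parallel to layering, so each bed carries its own Darcy discharge and the transmissivities add.
Σ(K_i·b_i) = 0.114×3.73 + 55.9×8.21 + 1020×12.3 = 13005 m²/day.
Hydraulic gradient i = Δh / L = 0.940 / 1750 = 0.0005371.
Q = Σ(K_i·b_i) · W · i = 13005 × 482 × 0.0005371 = 3367 m³/day.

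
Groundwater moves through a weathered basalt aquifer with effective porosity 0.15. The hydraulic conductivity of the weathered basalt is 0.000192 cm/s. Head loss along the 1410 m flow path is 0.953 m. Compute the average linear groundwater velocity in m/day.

0.000747

Convert K: 0.000192 cm/s × 864 = 0.1659 m/day.
Hydraulic gradient i = Δh / L = 0.953 / 1410 = 0.0006759.
Darcy flux q = K · i = 0.1659 × 0.0006759 = 0.0001121 m/day.
Seepage velocity v = q / n_e = 0.0001121 / 0.15 = 0.0007475 m/day.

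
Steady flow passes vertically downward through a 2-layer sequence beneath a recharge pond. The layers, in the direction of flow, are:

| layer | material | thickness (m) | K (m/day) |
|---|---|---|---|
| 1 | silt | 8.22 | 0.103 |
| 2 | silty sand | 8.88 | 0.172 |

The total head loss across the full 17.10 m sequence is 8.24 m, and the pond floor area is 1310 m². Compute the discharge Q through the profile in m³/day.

Flow is perpendicular to layering, so the layers act in series and the equivalent K is the thickness-weighted harmonic mean.
Total thickness L = 8.22 + 8.88 = 17.10 m.
Σ(b_i/K_i) = 8.22/0.103 + 8.88/0.172 = 131.4 d.
K_eq = L / Σ(b_i/K_i) = 17.10 / 131.4 = 0.1301 m/day.
Q = K_eq · A · (Δh/L) = 0.1301 × 1310 × (8.24/17.10) = 82.13 m³/day.

82.1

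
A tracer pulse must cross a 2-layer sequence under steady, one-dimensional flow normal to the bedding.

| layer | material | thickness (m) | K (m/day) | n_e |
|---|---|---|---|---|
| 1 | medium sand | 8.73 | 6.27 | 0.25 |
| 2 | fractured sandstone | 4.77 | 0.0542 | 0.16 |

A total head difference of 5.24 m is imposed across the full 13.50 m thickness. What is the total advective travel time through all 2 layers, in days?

With flow normal to the layers, continuity requires the same specific discharge q through every layer.
Σ(b_i/K_i) = 8.73/6.27 + 4.77/0.0542 = 89.40 d.
q = Δh / Σ(b_i/K_i) = 5.24 / 89.40 = 0.05861 m/day.
In each layer the seepage velocity is v_i = q/n_i, so the layer transit time is t_i = b_i·n_i / q:
  layer 1 (medium sand): t_1 = 8.73 × 0.25 / 0.05861 = 37.24 d
  layer 2 (fractured sandstone): t_2 = 4.77 × 0.16 / 0.05861 = 13.02 d
Total t = Σ t_i = 50.26 days.

50.3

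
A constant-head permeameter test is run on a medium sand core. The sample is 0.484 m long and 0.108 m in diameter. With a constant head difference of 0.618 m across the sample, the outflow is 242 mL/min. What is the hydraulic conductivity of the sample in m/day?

Cross-sectional area A = π·(d/2)² = π × (0.108/2)² = 0.009161 m².
Convert discharge: 242 mL/min = 4.033e-06 m³/s.
Darcy's law rearranged: K = Q·L / (A·Δh) = 4.033e-06 × 0.484 / (0.009161 × 0.618) = 0.0003448 m/s = 29.79 m/day.

29.8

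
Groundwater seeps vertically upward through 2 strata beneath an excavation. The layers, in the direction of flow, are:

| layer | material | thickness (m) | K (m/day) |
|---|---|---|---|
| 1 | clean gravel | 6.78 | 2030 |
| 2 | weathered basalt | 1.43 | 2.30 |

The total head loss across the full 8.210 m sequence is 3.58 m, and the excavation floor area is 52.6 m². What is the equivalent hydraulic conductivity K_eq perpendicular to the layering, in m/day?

Flow is perpendicular to layering, so the layers act in series and the equivalent K is the thickness-weighted harmonic mean.
Total thickness L = 6.78 + 1.43 = 8.210 m.
Σ(b_i/K_i) = 6.78/2030 + 1.43/2.30 = 0.6251 d.
K_eq = L / Σ(b_i/K_i) = 8.210 / 0.6251 = 13.13 m/day.

13.1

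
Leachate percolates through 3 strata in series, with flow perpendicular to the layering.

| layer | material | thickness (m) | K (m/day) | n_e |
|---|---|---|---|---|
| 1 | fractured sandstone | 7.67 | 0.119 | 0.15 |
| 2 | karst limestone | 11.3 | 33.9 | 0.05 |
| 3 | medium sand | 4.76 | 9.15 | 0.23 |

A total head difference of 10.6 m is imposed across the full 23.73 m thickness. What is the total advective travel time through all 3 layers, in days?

With flow normal to the layers, continuity requires the same specific discharge q through every layer.
Σ(b_i/K_i) = 7.67/0.119 + 11.3/33.9 + 4.76/9.15 = 65.31 d.
q = Δh / Σ(b_i/K_i) = 10.6 / 65.31 = 0.1623 m/day.
In each layer the seepage velocity is v_i = q/n_i, so the layer transit time is t_i = b_i·n_i / q:
  layer 1 (fractured sandstone): t_1 = 7.67 × 0.15 / 0.1623 = 7.088 d
  layer 2 (karst limestone): t_2 = 11.3 × 0.05 / 0.1623 = 3.481 d
  layer 3 (medium sand): t_3 = 4.76 × 0.23 / 0.1623 = 6.745 d
Total t = Σ t_i = 17.31 days.

17.3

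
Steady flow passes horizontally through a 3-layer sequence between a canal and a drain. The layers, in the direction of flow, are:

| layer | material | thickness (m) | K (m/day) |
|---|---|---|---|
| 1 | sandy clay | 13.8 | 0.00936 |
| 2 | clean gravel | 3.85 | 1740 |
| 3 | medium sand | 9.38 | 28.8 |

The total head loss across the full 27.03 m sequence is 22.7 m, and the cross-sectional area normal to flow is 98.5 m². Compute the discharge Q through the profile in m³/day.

1.52

Flow is perpendicular to layering, so the layers act in series and the equivalent K is the thickness-weighted harmonic mean.
Total thickness L = 13.8 + 3.85 + 9.38 = 27.03 m.
Σ(b_i/K_i) = 13.8/0.00936 + 3.85/1740 + 9.38/28.8 = 1475 d.
K_eq = L / Σ(b_i/K_i) = 27.03 / 1475 = 0.01833 m/day.
Q = K_eq · A · (Δh/L) = 0.01833 × 98.5 × (22.7/27.03) = 1.516 m³/day.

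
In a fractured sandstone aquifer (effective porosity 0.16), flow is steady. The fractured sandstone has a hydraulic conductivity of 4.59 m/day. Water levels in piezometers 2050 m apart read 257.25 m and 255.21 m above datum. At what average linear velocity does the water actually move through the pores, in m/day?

Hydraulic gradient i = (257.25 − 255.21) / 2050 = 2.04 / 2050 = 0.0009951.
Darcy flux q = K · i = 4.590 × 0.0009951 = 0.004568 m/day.
Seepage velocity v = q / n_e = 0.004568 / 0.16 = 0.02855 m/day.

0.0285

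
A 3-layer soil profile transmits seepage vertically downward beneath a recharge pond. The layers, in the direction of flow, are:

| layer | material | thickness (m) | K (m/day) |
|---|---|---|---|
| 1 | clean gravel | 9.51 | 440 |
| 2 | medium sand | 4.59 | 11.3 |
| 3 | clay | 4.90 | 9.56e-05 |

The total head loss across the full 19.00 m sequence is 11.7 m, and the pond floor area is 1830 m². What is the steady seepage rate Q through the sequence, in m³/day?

Flow is perpendicular to layering, so the layers act in series and the equivalent K is the thickness-weighted harmonic mean.
Total thickness L = 9.51 + 4.59 + 4.90 = 19.00 m.
Σ(b_i/K_i) = 9.51/440 + 4.59/11.3 + 4.90/9.56e-05 = 51256 d.
K_eq = L / Σ(b_i/K_i) = 19.00 / 51256 = 0.0003707 m/day.
Q = K_eq · A · (Δh/L) = 0.0003707 × 1830 × (11.7/19.00) = 0.4177 m³/day.

0.418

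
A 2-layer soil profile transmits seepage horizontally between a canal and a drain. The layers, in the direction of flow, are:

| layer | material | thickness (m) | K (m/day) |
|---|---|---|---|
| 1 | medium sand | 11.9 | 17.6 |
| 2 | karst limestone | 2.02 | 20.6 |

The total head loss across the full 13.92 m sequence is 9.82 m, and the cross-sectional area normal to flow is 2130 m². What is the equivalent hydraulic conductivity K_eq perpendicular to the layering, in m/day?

18.0

Flow is perpendicular to layering, so the layers act in series and the equivalent K is the thickness-weighted harmonic mean.
Total thickness L = 11.9 + 2.02 = 13.92 m.
Σ(b_i/K_i) = 11.9/17.6 + 2.02/20.6 = 0.7742 d.
K_eq = L / Σ(b_i/K_i) = 13.92 / 0.7742 = 17.98 m/day.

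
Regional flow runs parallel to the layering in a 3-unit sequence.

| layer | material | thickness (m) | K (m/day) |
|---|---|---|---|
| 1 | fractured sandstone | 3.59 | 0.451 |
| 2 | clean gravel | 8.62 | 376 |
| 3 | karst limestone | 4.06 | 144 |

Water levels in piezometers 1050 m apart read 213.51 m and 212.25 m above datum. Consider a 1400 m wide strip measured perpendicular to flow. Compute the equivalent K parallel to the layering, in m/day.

235

Flow is parallel to layering, so each bed carries its own Darcy discharge and the transmissivities add.
Σ(K_i·b_i) = 0.451×3.59 + 376×8.62 + 144×4.06 = 3827 m²/day.
Total thickness b = 16.27 m, so K_eq = Σ(K_i·b_i)/b = 235.2 m/day.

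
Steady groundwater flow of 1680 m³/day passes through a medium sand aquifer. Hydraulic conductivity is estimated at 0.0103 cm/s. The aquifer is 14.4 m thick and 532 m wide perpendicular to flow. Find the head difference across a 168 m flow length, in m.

Convert K: 0.0103 cm/s × 864 = 8.899 m/day.
Cross-sectional area A = 532 × 14.4 = 7661 m².
From Q = K·A·i, i = Q / (K·A) = 1680 / (8.899 × 7661) = 0.02464.
Head loss Δh = i · L = 0.02464 × 168 = 4.140 m.

4.14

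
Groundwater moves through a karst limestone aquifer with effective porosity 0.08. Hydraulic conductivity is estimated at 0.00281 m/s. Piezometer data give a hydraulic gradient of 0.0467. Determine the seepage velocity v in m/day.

142

Convert K: 0.00281 m/s × 86400 = 242.8 m/day.
Hydraulic gradient i = 0.0467.
Darcy flux q = K · i = 242.8 × 0.04670 = 11.34 m/day.
Seepage velocity v = q / n_e = 11.34 / 0.08 = 141.7 m/day.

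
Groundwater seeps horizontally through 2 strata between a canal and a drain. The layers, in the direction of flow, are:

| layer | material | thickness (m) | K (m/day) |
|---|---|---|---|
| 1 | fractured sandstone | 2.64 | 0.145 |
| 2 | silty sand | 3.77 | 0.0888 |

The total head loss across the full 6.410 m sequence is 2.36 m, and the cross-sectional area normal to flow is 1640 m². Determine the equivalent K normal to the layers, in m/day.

Flow is perpendicular to layering, so the layers act in series and the equivalent K is the thickness-weighted harmonic mean.
Total thickness L = 2.64 + 3.77 = 6.410 m.
Σ(b_i/K_i) = 2.64/0.145 + 3.77/0.0888 = 60.66 d.
K_eq = L / Σ(b_i/K_i) = 6.410 / 60.66 = 0.1057 m/day.

0.106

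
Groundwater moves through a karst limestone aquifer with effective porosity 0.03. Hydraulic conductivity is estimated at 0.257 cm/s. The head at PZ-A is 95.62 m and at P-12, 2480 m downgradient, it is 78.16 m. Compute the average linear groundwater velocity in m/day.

Convert K: 0.257 cm/s × 864 = 222.0 m/day.
Hydraulic gradient i = (95.62 − 78.16) / 2480 = 17.46 / 2480 = 0.007040.
Darcy flux q = K · i = 222.0 × 0.007040 = 1.563 m/day.
Seepage velocity v = q / n_e = 1.563 / 0.03 = 52.11 m/day.

52.1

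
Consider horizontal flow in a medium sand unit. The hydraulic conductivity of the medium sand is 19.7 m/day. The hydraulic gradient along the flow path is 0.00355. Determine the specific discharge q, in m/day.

Hydraulic gradient i = 0.00355.
Specific discharge q = K · i = 19.70 × 0.003550 = 0.06993 m/day.

0.0699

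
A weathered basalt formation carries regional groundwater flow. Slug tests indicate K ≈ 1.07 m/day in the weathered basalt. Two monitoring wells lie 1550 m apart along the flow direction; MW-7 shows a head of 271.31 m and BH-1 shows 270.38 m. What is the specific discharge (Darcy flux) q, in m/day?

0.000642

Hydraulic gradient i = (271.31 − 270.38) / 1550 = 0.93 / 1550 = 0.0006000.
Specific discharge q = K · i = 1.070 × 0.0006000 = 0.0006420 m/day.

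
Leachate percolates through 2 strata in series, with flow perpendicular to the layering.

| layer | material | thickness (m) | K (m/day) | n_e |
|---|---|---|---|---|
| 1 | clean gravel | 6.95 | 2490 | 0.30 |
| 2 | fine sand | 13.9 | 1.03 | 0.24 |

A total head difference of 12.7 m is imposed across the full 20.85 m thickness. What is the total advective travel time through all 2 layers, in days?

5.76

With flow normal to the layers, continuity requires the same specific discharge q through every layer.
Σ(b_i/K_i) = 6.95/2490 + 13.9/1.03 = 13.50 d.
q = Δh / Σ(b_i/K_i) = 12.7 / 13.50 = 0.9409 m/day.
In each layer the seepage velocity is v_i = q/n_i, so the layer transit time is t_i = b_i·n_i / q:
  layer 1 (clean gravel): t_1 = 6.95 × 0.30 / 0.9409 = 2.216 d
  layer 2 (fine sand): t_2 = 13.9 × 0.24 / 0.9409 = 3.546 d
Total t = Σ t_i = 5.762 days.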